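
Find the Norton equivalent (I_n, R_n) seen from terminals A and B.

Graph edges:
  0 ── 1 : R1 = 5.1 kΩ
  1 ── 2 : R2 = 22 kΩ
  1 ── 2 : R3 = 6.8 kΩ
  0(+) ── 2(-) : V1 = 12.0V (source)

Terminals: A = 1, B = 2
Find the Thévenin equivalent first; then I_n = V_th/R_th and R_n = R_th.
Step 1 — V_th is the open-circuit voltage V_A - V_B (nothing connected across the terminals).
Nodal analysis, taking node 2 as the 0 V reference.
Source V1 fixes V_0 = 12 V.
KCL at each unknown node (sum of currents leaving = 0; resistances in Ω):
  Node 1: (V_1 - 12)/5100 + (V_1 - 0)/22000 + (V_1 - 0)/6800 = 0
Collecting terms: 0.0003886 × V_1 = 0.002353  =>  V_1 = 6.055 V
V_th = V_1 - V_2 = 6.055 - 0 = 6.055 V
Step 2 — R_th: zero the source — replace V1 by a short circuit (node 2 merges into node 0) — and find the resistance seen between A (node 1) and B (node 0).
Reduce the network between node 1 (A) and node 0 (B) by series/parallel combination:
  Rp1 = R1 ‖ R2 ‖ R3 (parallel, all between nodes 0 and 1) = 1/(1/5100 + 1/22000 + 1/6800) = 2573 Ω
R_th = 2.573 kΩ
I_n = V_th/R_th = 6.055/2573 = 0.002353 A, and R_n = R_th = 2.573 kΩ

Final answer: I_n = 0.002353 A, R_n = 2.573 kΩ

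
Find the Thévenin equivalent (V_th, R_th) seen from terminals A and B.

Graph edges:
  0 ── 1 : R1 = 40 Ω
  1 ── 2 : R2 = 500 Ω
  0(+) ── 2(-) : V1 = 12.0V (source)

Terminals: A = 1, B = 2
Step 1 — V_th is the open-circuit voltage V_A - V_B (nothing connected across the terminals).
Nodal analysis, taking node 2 as the 0 V reference.
Source V1 fixes V_0 = 12 V.
KCL at each unknown node (sum of currents leaving = 0; resistances in Ω):
  Node 1: (V_1 - 12)/40 + (V_1 - 0)/500 = 0
Collecting terms: 0.027 × V_1 = 0.3  =>  V_1 = 11.11 V
V_th = V_1 - V_2 = 11.11 - 0 = 11.11 V
Step 2 — R_th: zero the source — replace V1 by a short circuit (node 2 merges into node 0) — and find the resistance seen between A (node 1) and B (node 0).
Reduce the network between node 1 (A) and node 0 (B) by series/parallel combination:
  Rp1 = R1 ‖ R2 (parallel, both between nodes 0 and 1) = 1/(1/40 + 1/500) = 37.04 Ω
R_th = 37.04 Ω

Final answer: V_th = 11.11 V, R_th = 37.04 Ω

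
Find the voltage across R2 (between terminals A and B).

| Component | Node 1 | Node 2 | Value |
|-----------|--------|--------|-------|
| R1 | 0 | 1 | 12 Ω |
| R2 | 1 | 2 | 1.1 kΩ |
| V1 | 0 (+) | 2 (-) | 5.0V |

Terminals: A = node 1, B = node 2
R1 and R2 are in series across V1 (node 0 → node 1 → node 2), and the output A–B is taken across R2, so this is a voltage divider.
Series current: I = V1/(R1 + R2) = 5/(12 + 1100) = 5/1112 = 0.004496 A
V_R2 = I × R2 = V1 × R2/(R1 + R2) = 5 × 1100/1112 = 4.946 V

Final answer: 4.946 V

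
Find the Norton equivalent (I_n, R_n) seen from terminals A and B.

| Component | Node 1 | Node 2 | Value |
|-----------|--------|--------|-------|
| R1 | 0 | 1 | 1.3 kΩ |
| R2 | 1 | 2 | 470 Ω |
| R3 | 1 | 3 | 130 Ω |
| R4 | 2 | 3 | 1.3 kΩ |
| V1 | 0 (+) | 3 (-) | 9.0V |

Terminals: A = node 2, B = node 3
Find the Thévenin equivalent first; then I_n = V_th/R_th and R_n = R_th.
Step 1 — V_th is the open-circuit voltage V_A - V_B (nothing connected across the terminals).
Nodal analysis, taking node 3 as the 0 V reference.
Source V1 fixes V_0 = 9 V.
KCL at each unknown node (sum of currents leaving = 0; resistances in Ω):
  Node 1: (V_1 - 9)/1300 + (V_1 - V_2)/470 + (V_1 - 0)/130 = 0
  Node 2: (V_2 - V_1)/470 + (V_2 - 0)/1300 = 0
Collecting terms (coefficients in siemens):
  0.01059·V_1 - 0.002128·V_2 = 0.006923
  0.002897·V_2 - 0.002128·V_1 = 0
Determinant D = (0.01059)(0.002897) - (-0.002128)(-0.002128) = 0.00002615
V_1 = [(0.006923)(0.002897) - (-0.002128)(0)]/D = 0.767 V
V_2 = [(0.01059)(0) - (0.006923)(-0.002128)]/D = 0.5633 V
V_th = V_2 - V_3 = 0.5633 - 0 = 0.5633 V
Step 2 — R_th: zero the source — replace V1 by a short circuit (node 3 merges into node 0) — and find the resistance seen between A (node 2) and B (node 0).
Reduce the network between node 2 (A) and node 0 (B) by series/parallel combination:
  Rp1 = R1 ‖ R3 (parallel, both between nodes 0 and 1) = 1/(1/1300 + 1/130) = 118.2 Ω
  Rs1 = R2 + Rp1 (series, joined only at node 1) = 470 + 118.2 = 588.2 Ω
  Rp2 = R4 ‖ Rs1 (parallel, both between nodes 0 and 2) = 1/(1/1300 + 1/588.2) = 405 Ω
R_th = 405 Ω
I_n = V_th/R_th = 0.5633/405 = 0.001391 A, and R_n = R_th = 405 Ω

Final answer: I_n = 0.001391 A, R_n = 405 Ω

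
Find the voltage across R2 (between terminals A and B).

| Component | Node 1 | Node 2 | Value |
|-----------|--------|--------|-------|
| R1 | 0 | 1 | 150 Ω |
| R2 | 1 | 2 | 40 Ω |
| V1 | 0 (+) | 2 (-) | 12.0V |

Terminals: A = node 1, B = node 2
R1 and R2 are in series across V1 (node 0 → node 1 → node 2), and the output A–B is taken across R2, so this is a voltage divider.
Series current: I = V1/(R1 + R2) = 12/(150 + 40) = 12/190 = 0.06316 A
V_R2 = I × R2 = V1 × R2/(R1 + R2) = 12 × 40/190 = 2.526 V

Final answer: 2.526 V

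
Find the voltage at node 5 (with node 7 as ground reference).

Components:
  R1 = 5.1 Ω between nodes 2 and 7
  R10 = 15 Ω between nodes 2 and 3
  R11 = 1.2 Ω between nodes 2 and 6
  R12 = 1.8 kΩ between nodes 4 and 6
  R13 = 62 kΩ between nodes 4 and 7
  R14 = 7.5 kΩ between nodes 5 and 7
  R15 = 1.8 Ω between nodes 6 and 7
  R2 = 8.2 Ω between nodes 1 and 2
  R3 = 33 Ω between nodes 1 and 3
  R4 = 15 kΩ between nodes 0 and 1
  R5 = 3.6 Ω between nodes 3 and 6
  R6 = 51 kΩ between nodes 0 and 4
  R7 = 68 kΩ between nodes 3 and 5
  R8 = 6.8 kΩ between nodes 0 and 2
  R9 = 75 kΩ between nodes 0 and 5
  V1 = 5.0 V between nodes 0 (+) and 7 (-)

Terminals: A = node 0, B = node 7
Nodal analysis, taking node 7 as the 0 V reference.
Source V1 fixes V_0 = 5 V.
KCL at each unknown node (sum of currents leaving = 0; resistances in Ω):
  Node 1: (V_1 - V_2)/8.2 + (V_1 - V_3)/33 + (V_1 - 5)/15000 = 0
  Node 2: (V_2 - 0)/5.1 + (V_2 - V_1)/8.2 + (V_2 - 5)/6800 + (V_2 - V_3)/15 + (V_2 - V_6)/1.2 = 0
  Node 3: (V_3 - V_1)/33 + (V_3 - V_6)/3.6 + (V_3 - V_5)/68000 + (V_3 - V_2)/15 = 0
  Node 4: (V_4 - 5)/51000 + (V_4 - V_6)/1800 + (V_4 - 0)/62000 = 0
  Node 5: (V_5 - V_3)/68000 + (V_5 - 5)/75000 + (V_5 - 0)/7500 = 0
  Node 6: (V_6 - V_3)/3.6 + (V_6 - V_2)/1.2 + (V_6 - V_4)/1800 + (V_6 - 0)/1.8 = 0
Collecting terms (coefficients in siemens):
  0.1523·V_1 - 0.122·V_2 - 0.0303·V_3 = 0.0003333
  1.218·V_2 - 0.122·V_1 - 0.06667·V_3 - 0.8333·V_6 = 0.0007353
  0.3748·V_3 - 0.0303·V_1 - 0.06667·V_2 - 0.00001471·V_5 - 0.2778·V_6 = 0
  0.0005913·V_4 - 0.0005556·V_6 = 0.00009804
  0.0001614·V_5 - 0.00001471·V_3 = 0.00006667
  1.667·V_6 - 0.8333·V_2 - 0.2778·V_3 - 0.0005556·V_4 = 0
Solving these 6 simultaneous equations (Gaussian elimination) gives:
  V_1 = 0.004181 V, V_2 = 0.002057 V, V_3 = 0.001738 V, V_4 = 0.1671 V
  V_5 = 0.4133 V, V_6 = 0.001373 V
The requested potential is V_5 = 0.4133 V.

Final answer: V_5 = 0.4133 V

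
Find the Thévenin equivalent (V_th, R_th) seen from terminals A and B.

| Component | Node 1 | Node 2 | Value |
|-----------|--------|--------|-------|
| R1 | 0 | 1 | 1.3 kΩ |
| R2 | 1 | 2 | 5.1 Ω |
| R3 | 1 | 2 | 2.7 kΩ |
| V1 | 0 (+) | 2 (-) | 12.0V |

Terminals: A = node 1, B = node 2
Step 1 — V_th is the open-circuit voltage V_A - V_B (nothing connected across the terminals).
Nodal analysis, taking node 2 as the 0 V reference.
Source V1 fixes V_0 = 12 V.
KCL at each unknown node (sum of currents leaving = 0; resistances in Ω):
  Node 1: (V_1 - 12)/1300 + (V_1 - 0)/5.1 + (V_1 - 0)/2700 = 0
Collecting terms: 0.1972 × V_1 = 0.009231  =>  V_1 = 0.0468 V
V_th = V_1 - V_2 = 0.0468 - 0 = 0.0468 V
Step 2 — R_th: zero the source — replace V1 by a short circuit (node 2 merges into node 0) — and find the resistance seen between A (node 1) and B (node 0).
Reduce the network between node 1 (A) and node 0 (B) by series/parallel combination:
  Rp1 = R1 ‖ R2 ‖ R3 (parallel, all between nodes 0 and 1) = 1/(1/1300 + 1/5.1 + 1/2700) = 5.071 Ω
R_th = 5.071 Ω

Final answer: V_th = 0.0468 V, R_th = 5.071 Ω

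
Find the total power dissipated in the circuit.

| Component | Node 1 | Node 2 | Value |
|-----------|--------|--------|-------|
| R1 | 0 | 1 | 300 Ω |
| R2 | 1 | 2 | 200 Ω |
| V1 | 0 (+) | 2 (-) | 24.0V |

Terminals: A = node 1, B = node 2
Nodal analysis, taking node 2 as the 0 V reference.
Source V1 fixes V_0 = 24 V.
KCL at each unknown node (sum of currents leaving = 0; resistances in Ω):
  Node 1: (V_1 - 24)/300 + (V_1 - 0)/200 = 0
Collecting terms: 0.008333 × V_1 = 0.08  =>  V_1 = 9.6 V
Power in each resistor, P = (ΔV)²/R:
  P_R1 = (24 - 9.6)²/300 = 0.6912 W
  P_R2 = (9.6 - 0)²/200 = 0.4608 W
P_total = P_R1 + P_R2 = 1.152 W

Final answer: 1.152 W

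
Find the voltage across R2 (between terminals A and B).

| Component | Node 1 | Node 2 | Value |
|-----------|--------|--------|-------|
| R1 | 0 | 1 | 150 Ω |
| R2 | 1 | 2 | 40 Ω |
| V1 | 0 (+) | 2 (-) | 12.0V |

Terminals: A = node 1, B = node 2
R1 and R2 are in series across V1 (node 0 → node 1 → node 2), and the output A–B is taken across R2, so this is a voltage divider.
Series current: I = V1/(R1 + R2) = 12/(150 + 40) = 12/190 = 0.06316 A
V_R2 = I × R2 = V1 × R2/(R1 + R2) = 12 × 40/190 = 2.526 V

Final answer: 2.526 V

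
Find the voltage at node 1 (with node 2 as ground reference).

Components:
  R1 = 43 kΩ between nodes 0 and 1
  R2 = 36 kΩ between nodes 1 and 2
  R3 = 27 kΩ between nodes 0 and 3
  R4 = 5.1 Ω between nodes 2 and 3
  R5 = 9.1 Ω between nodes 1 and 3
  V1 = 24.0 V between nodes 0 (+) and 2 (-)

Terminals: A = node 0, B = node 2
Nodal analysis, taking node 2 as the 0 V reference.
Source V1 fixes V_0 = 24 V.
KCL at each unknown node (sum of currents leaving = 0; resistances in Ω):
  Node 1: (V_1 - 24)/43000 + (V_1 - 0)/36000 + (V_1 - V_3)/9.1 = 0
  Node 3: (V_3 - 24)/27000 + (V_3 - 0)/5.1 + (V_3 - V_1)/9.1 = 0
Collecting terms (coefficients in siemens):
  0.1099·V_1 - 0.1099·V_3 = 0.0005581
  0.306·V_3 - 0.1099·V_1 = 0.0008889
Determinant D = (0.1099)(0.306) - (-0.1099)(-0.1099) = 0.02157
V_1 = [(0.0005581)(0.306) - (-0.1099)(0.0008889)]/D = 0.01245 V
V_3 = [(0.1099)(0.0008889) - (0.0005581)(-0.1099)]/D = 0.007375 V
The requested potential is V_1 = 0.01245 V.

Final answer: V_1 = 0.01245 V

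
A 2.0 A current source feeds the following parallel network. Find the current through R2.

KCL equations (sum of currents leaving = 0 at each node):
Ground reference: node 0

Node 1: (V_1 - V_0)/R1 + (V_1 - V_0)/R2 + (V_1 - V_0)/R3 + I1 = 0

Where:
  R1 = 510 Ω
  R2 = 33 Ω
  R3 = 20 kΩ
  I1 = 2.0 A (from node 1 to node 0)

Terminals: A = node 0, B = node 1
All resistors sit directly between nodes 0 and 1, so they are in parallel and share one voltage V; the full source current 2 A splits among them.
1/R_par = 1/510 + 1/33 + 1/20000 = 0.03231 S  =>  R_par = 30.95 Ω
V = I × R_par = 2 × 30.95 = 61.89 V
I_R2 = V/R2 = 61.89/33 = 1.876 A

Final answer: 1.876 A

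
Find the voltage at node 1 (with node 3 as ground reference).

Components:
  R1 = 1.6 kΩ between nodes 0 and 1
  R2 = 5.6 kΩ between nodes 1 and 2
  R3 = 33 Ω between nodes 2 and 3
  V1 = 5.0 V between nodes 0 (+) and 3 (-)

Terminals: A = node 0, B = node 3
Nodal analysis, taking node 3 as the 0 V reference.
Source V1 fixes V_0 = 5 V.
KCL at each unknown node (sum of currents leaving = 0; resistances in Ω):
  Node 1: (V_1 - 5)/1600 + (V_1 - V_2)/5600 = 0
  Node 2: (V_2 - V_1)/5600 + (V_2 - 0)/33 = 0
Collecting terms (coefficients in siemens):
  0.0008036·V_1 - 0.0001786·V_2 = 0.003125
  0.03048·V_2 - 0.0001786·V_1 = 0
Determinant D = (0.0008036)(0.03048) - (-0.0001786)(-0.0001786) = 0.00002446
V_1 = [(0.003125)(0.03048) - (-0.0001786)(0)]/D = 3.894 V
V_2 = [(0.0008036)(0) - (0.003125)(-0.0001786)]/D = 0.02281 V
The requested potential is V_1 = 3.894 V.

Final answer: V_1 = 3.894 V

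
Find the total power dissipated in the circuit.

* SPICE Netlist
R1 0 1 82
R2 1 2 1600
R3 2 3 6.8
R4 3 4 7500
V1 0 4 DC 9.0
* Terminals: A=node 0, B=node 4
Nodal analysis, taking node 4 as the 0 V reference.
Source V1 fixes V_0 = 9 V.
KCL at each unknown node (sum of currents leaving = 0; resistances in Ω):
  Node 1: (V_1 - 9)/82 + (V_1 - V_2)/1600 = 0
  Node 2: (V_2 - V_1)/1600 + (V_2 - V_3)/6.8 = 0
  Node 3: (V_3 - V_2)/6.8 + (V_3 - 0)/7500 = 0
Collecting terms (coefficients in siemens):
  0.01282·V_1 - 0.000625·V_2 = 0.1098
  0.1477·V_2 - 0.000625·V_1 - 0.1471·V_3 = 0
  0.1472·V_3 - 0.1471·V_2 = 0
Solving these 3 simultaneous equations (Gaussian elimination) gives:
  V_1 = 8.92 V, V_2 = 7.353 V, V_3 = 7.346 V
Power in each resistor, P = (ΔV)²/R:
  P_R1 = (9 - 8.92)²/82 = 0.00007866 W
  P_R2 = (8.92 - 7.353)²/1600 = 0.001535 W
  P_R3 = (7.353 - 7.346)²/6.8 = 0.000006523 W
  P_R4 = (7.346 - 0)²/7500 = 0.007195 W
P_total = P_R1 + P_R2 + P_R3 + P_R4 = 0.008815 W

Final answer: 0.008815 W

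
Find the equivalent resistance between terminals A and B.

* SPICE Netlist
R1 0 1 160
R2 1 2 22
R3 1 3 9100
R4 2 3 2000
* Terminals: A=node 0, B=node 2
Reduce the network between node 0 (A) and node 2 (B) by series/parallel combination:
  Rs1 = R3 + R4 (series, joined only at node 3) = 9100 + 2000 = 11100 Ω
  Rp1 = R2 ‖ Rs1 (parallel, both between nodes 1 and 2) = 1/(1/22 + 1/11100) = 21.96 Ω
  Rs2 = R1 + Rp1 (series, joined only at node 1) = 160 + 21.96 = 182 Ω
R_eq = 182 Ω

Final answer: 182 Ω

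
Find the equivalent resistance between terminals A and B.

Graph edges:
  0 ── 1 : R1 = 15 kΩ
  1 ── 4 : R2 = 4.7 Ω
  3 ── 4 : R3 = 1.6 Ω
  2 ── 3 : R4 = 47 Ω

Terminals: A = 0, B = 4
Reduce the network between node 0 (A) and node 4 (B) by series/parallel combination:
  Rs1 = R1 + R2 (series, joined only at node 1) = 15000 + 4.7 = 15000 Ω
  R4 touches the rest of the network only at node 3 (its other end, node 2, goes nowhere), so no current can flow through it — remove it.
  R3 touches the rest of the network only at node 4 (its other end, node 3, goes nowhere), so no current can flow through it — remove it.
R_eq = 15 kΩ

Final answer: 15 kΩ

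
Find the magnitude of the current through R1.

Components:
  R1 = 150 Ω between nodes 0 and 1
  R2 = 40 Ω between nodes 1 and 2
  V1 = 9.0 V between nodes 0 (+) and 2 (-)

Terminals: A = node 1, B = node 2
Nodal analysis, taking node 2 as the 0 V reference.
Source V1 fixes V_0 = 9 V.
KCL at each unknown node (sum of currents leaving = 0; resistances in Ω):
  Node 1: (V_1 - 9)/150 + (V_1 - 0)/40 = 0
Collecting terms: 0.03167 × V_1 = 0.06  =>  V_1 = 1.895 V
I_R1 = (V_0 - V_1)/R1 = (9 - 1.895)/150 = 0.04737 A
|I_R1| = 0.04737 A

Final answer: |I_R1| = 0.04737 A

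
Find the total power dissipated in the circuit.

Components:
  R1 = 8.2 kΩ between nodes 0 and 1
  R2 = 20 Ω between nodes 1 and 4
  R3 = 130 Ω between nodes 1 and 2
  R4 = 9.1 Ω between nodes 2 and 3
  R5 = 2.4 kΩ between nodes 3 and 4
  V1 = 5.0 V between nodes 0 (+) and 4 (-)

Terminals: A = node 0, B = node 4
Nodal analysis, taking node 4 as the 0 V reference.
Source V1 fixes V_0 = 5 V.
KCL at each unknown node (sum of currents leaving = 0; resistances in Ω):
  Node 1: (V_1 - 5)/8200 + (V_1 - 0)/20 + (V_1 - V_2)/130 = 0
  Node 2: (V_2 - V_1)/130 + (V_2 - V_3)/9.1 = 0
  Node 3: (V_3 - V_2)/9.1 + (V_3 - 0)/2400 = 0
Collecting terms (coefficients in siemens):
  0.05781·V_1 - 0.007692·V_2 = 0.0006098
  0.1176·V_2 - 0.007692·V_1 - 0.1099·V_3 = 0
  0.1103·V_3 - 0.1099·V_2 = 0
Solving these 3 simultaneous equations (Gaussian elimination) gives:
  V_1 = 0.01207 V, V_2 = 0.01145 V, V_3 = 0.01141 V
Power in each resistor, P = (ΔV)²/R:
  P_R1 = (5 - 0.01207)²/8200 = 0.003034 W
  P_R2 = (0.01207 - 0)²/20 = 0.000007285 W
  P_R3 = (0.01207 - 0.01145)²/130 = 0.000000002938 W
  P_R4 = (0.01145 - 0.01141)²/9.1 = 0.0000000002057 W
  P_R5 = (0.01141 - 0)²/2400 = 0.00000005424 W
P_total = P_R1 + P_R2 + P_R3 + P_R4 + P_R5 = 0.003041 W

Final answer: 0.003041 W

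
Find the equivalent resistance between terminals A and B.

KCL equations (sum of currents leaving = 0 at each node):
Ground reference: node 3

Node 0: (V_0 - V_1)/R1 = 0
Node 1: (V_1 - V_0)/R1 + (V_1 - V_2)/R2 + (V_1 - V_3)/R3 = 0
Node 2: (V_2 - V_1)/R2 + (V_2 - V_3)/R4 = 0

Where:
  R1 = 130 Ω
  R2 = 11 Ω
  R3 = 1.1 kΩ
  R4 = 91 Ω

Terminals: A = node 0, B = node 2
Reduce the network between node 0 (A) and node 2 (B) by series/parallel combination:
  Rs1 = R3 + R4 (series, joined only at node 3) = 1100 + 91 = 1191 Ω
  Rp1 = R2 ‖ Rs1 (parallel, both between nodes 1 and 2) = 1/(1/11 + 1/1191) = 10.9 Ω
  Rs2 = R1 + Rp1 (series, joined only at node 1) = 130 + 10.9 = 140.9 Ω
R_eq = 140.9 Ω

Final answer: 140.9 Ω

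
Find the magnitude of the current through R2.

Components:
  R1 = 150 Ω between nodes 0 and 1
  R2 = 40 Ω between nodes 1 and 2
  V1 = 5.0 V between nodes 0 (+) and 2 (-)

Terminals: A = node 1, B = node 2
Nodal analysis, taking node 2 as the 0 V reference.
Source V1 fixes V_0 = 5 V.
KCL at each unknown node (sum of currents leaving = 0; resistances in Ω):
  Node 1: (V_1 - 5)/150 + (V_1 - 0)/40 = 0
Collecting terms: 0.03167 × V_1 = 0.03333  =>  V_1 = 1.053 V
I_R2 = (V_1 - V_2)/R2 = (1.053 - 0)/40 = 0.02632 A
|I_R2| = 0.02632 A

Final answer: |I_R2| = 0.02632 A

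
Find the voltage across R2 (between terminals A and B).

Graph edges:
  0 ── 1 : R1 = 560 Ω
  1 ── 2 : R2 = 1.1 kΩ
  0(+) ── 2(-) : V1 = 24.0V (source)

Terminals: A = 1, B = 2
R1 and R2 are in series across V1 (node 0 → node 1 → node 2), and the output A–B is taken across R2, so this is a voltage divider.
Series current: I = V1/(R1 + R2) = 24/(560 + 1100) = 24/1660 = 0.01446 A
V_R2 = I × R2 = V1 × R2/(R1 + R2) = 24 × 1100/1660 = 15.9 V

Final answer: 15.9 V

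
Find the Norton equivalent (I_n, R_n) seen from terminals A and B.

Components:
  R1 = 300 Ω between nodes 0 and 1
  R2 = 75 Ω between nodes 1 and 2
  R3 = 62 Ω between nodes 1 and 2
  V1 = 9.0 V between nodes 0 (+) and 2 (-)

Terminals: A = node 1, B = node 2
Find the Thévenin equivalent first; then I_n = V_th/R_th and R_n = R_th.
Step 1 — V_th is the open-circuit voltage V_A - V_B (nothing connected across the terminals).
Nodal analysis, taking node 2 as the 0 V reference.
Source V1 fixes V_0 = 9 V.
KCL at each unknown node (sum of currents leaving = 0; resistances in Ω):
  Node 1: (V_1 - 9)/300 + (V_1 - 0)/75 + (V_1 - 0)/62 = 0
Collecting terms: 0.0328 × V_1 = 0.03  =>  V_1 = 0.9148 V
V_th = V_1 - V_2 = 0.9148 - 0 = 0.9148 V
Step 2 — R_th: zero the source — replace V1 by a short circuit (node 2 merges into node 0) — and find the resistance seen between A (node 1) and B (node 0).
Reduce the network between node 1 (A) and node 0 (B) by series/parallel combination:
  Rp1 = R1 ‖ R2 ‖ R3 (parallel, all between nodes 0 and 1) = 1/(1/300 + 1/75 + 1/62) = 30.49 Ω
R_th = 30.49 Ω
I_n = V_th/R_th = 0.9148/30.49 = 0.03 A, and R_n = R_th = 30.49 Ω

Final answer: I_n = 0.03 A, R_n = 30.49 Ω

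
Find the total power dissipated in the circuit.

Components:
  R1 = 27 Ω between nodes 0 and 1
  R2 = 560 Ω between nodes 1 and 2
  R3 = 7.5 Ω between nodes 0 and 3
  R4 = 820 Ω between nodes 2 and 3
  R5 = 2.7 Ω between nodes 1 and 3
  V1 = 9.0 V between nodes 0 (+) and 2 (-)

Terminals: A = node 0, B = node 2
Nodal analysis, taking node 2 as the 0 V reference.
Source V1 fixes V_0 = 9 V.
KCL at each unknown node (sum of currents leaving = 0; resistances in Ω):
  Node 1: (V_1 - 9)/27 + (V_1 - 0)/560 + (V_1 - V_3)/2.7 = 0
  Node 3: (V_3 - 9)/7.5 + (V_3 - 0)/820 + (V_3 - V_1)/2.7 = 0
Collecting terms (coefficients in siemens):
  0.4092·V_1 - 0.3704·V_3 = 0.3333
  0.5049·V_3 - 0.3704·V_1 = 1.2
Determinant D = (0.4092)(0.5049) - (-0.3704)(-0.3704) = 0.06944
V_1 = [(0.3333)(0.5049) - (-0.3704)(1.2)]/D = 8.825 V
V_3 = [(0.4092)(1.2) - (0.3333)(-0.3704)]/D = 8.85 V
Power in each resistor, P = (ΔV)²/R:
  P_R1 = (9 - 8.825)²/27 = 0.00114 W
  P_R2 = (8.825 - 0)²/560 = 0.1391 W
  P_R3 = (9 - 8.85)²/7.5 = 0.003016 W
  P_R4 = (0 - 8.85)²/820 = 0.09551 W
  P_R5 = (8.825 - 8.85)²/2.7 = 0.0002316 W
P_total = P_R1 + P_R2 + P_R3 + P_R4 + P_R5 = 0.239 W

Final answer: 0.239 W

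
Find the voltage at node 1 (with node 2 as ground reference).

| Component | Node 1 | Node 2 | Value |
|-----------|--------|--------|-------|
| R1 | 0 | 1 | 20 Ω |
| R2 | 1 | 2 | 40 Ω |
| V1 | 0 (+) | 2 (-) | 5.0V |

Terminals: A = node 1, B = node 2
Nodal analysis, taking node 2 as the 0 V reference.
Source V1 fixes V_0 = 5 V.
KCL at each unknown node (sum of currents leaving = 0; resistances in Ω):
  Node 1: (V_1 - 5)/20 + (V_1 - 0)/40 = 0
Collecting terms: 0.075 × V_1 = 0.25  =>  V_1 = 3.333 V
The requested potential is V_1 = 3.333 V.

Final answer: V_1 = 3.333 V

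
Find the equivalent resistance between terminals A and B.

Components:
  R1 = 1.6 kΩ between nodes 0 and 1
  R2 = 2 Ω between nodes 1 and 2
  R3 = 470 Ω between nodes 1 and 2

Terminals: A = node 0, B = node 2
Reduce the network between node 0 (A) and node 2 (B) by series/parallel combination:
  Rp1 = R2 ‖ R3 (parallel, both between nodes 1 and 2) = 1/(1/2 + 1/470) = 1.992 Ω
  Rs1 = R1 + Rp1 (series, joined only at node 1) = 1600 + 1.992 = 1602 Ω
R_eq = 1.602 kΩ

Final answer: 1.602 kΩ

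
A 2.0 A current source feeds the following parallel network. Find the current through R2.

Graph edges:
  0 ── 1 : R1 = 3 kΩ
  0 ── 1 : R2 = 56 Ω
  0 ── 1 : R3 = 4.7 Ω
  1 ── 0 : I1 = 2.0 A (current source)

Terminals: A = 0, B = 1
All resistors sit directly between nodes 0 and 1, so they are in parallel and share one voltage V; the full source current 2 A splits among them.
1/R_par = 1/3000 + 1/56 + 1/4.7 = 0.231 S  =>  R_par = 4.33 Ω
V = I × R_par = 2 × 4.33 = 8.66 V
I_R2 = V/R2 = 8.66/56 = 0.1546 A

Final answer: 0.1546 A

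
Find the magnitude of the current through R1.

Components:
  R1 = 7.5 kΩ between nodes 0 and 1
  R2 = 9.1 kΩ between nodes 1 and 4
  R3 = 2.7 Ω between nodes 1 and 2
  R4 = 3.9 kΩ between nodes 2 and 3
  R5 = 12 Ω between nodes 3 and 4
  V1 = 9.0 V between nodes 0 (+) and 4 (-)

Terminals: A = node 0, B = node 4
Nodal analysis, taking node 4 as the 0 V reference.
Source V1 fixes V_0 = 9 V.
KCL at each unknown node (sum of currents leaving = 0; resistances in Ω):
  Node 1: (V_1 - 9)/7500 + (V_1 - 0)/9100 + (V_1 - V_2)/2.7 = 0
  Node 2: (V_2 - V_1)/2.7 + (V_2 - V_3)/3900 = 0
  Node 3: (V_3 - V_2)/3900 + (V_3 - 0)/12 = 0
Collecting terms (coefficients in siemens):
  0.3706·V_1 - 0.3704·V_2 = 0.0012
  0.3706·V_2 - 0.3704·V_1 - 0.0002564·V_3 = 0
  0.08359·V_3 - 0.0002564·V_2 = 0
Solving these 3 simultaneous equations (Gaussian elimination) gives:
  V_1 = 2.406 V, V_2 = 2.405 V, V_3 = 0.007376 V
I_R1 = (V_0 - V_1)/R1 = (9 - 2.406)/7500 = 0.0008791 A
|I_R1| = 0.0008791 A

Final answer: |I_R1| = 0.0008791 A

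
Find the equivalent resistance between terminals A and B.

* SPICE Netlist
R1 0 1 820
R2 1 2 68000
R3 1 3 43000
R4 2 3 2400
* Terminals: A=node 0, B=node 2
Reduce the network between node 0 (A) and node 2 (B) by series/parallel combination:
  Rs1 = R3 + R4 (series, joined only at node 3) = 43000 + 2400 = 45400 Ω
  Rp1 = R2 ‖ Rs1 (parallel, both between nodes 1 and 2) = 1/(1/68000 + 1/45400) = 27220 Ω
  Rs2 = R1 + Rp1 (series, joined only at node 1) = 820 + 27220 = 28040 Ω
R_eq = 28.04 kΩ

Final answer: 28.04 kΩ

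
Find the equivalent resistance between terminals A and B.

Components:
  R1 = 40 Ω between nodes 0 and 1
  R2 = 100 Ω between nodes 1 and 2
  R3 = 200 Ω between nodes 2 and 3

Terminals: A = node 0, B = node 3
Reduce the network between node 0 (A) and node 3 (B) by series/parallel combination:
  Rs1 = R1 + R2 (series, joined only at node 1) = 40 + 100 = 140 Ω
  Rs2 = R3 + Rs1 (series, joined only at node 2) = 200 + 140 = 340 Ω
R_eq = 340 Ω

Final answer: 340 Ω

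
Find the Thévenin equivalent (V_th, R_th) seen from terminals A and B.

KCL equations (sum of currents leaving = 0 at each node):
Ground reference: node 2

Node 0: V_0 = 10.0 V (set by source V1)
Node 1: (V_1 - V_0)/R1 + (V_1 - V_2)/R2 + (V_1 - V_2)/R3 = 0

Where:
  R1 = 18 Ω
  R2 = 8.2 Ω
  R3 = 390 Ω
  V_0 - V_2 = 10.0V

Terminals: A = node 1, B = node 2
Step 1 — V_th is the open-circuit voltage V_A - V_B (nothing connected across the terminals).
Nodal analysis, taking node 2 as the 0 V reference.
Source V1 fixes V_0 = 10 V.
KCL at each unknown node (sum of currents leaving = 0; resistances in Ω):
  Node 1: (V_1 - 10)/18 + (V_1 - 0)/8.2 + (V_1 - 0)/390 = 0
Collecting terms: 0.1801 × V_1 = 0.5556  =>  V_1 = 3.085 V
V_th = V_1 - V_2 = 3.085 - 0 = 3.085 V
Step 2 — R_th: zero the source — replace V1 by a short circuit (node 2 merges into node 0) — and find the resistance seen between A (node 1) and B (node 0).
Reduce the network between node 1 (A) and node 0 (B) by series/parallel combination:
  Rp1 = R1 ‖ R2 ‖ R3 (parallel, all between nodes 0 and 1) = 1/(1/18 + 1/8.2 + 1/390) = 5.553 Ω
R_th = 5.553 Ω

Final answer: V_th = 3.085 V, R_th = 5.553 Ω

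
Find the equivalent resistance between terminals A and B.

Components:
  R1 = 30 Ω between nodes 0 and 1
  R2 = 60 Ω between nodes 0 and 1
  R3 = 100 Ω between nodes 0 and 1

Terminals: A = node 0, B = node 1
Reduce the network between node 0 (A) and node 1 (B) by series/parallel combination:
  Rp1 = R1 ‖ R2 ‖ R3 (parallel, all between nodes 0 and 1) = 1/(1/30 + 1/60 + 1/100) = 16.67 Ω
R_eq = 16.67 Ω

Final answer: 16.67 Ω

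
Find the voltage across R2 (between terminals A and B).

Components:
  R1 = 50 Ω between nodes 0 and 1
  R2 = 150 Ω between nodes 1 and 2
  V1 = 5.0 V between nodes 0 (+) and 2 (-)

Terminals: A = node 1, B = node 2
R1 and R2 are in series across V1 (node 0 → node 1 → node 2), and the output A–B is taken across R2, so this is a voltage divider.
Series current: I = V1/(R1 + R2) = 5/(50 + 150) = 5/200 = 0.025 A
V_R2 = I × R2 = V1 × R2/(R1 + R2) = 5 × 150/200 = 3.75 V

Final answer: 3.75 V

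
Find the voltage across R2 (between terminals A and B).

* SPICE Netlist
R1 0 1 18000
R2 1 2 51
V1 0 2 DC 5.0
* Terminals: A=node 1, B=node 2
R1 and R2 are in series across V1 (node 0 → node 1 → node 2), and the output A–B is taken across R2, so this is a voltage divider.
Series current: I = V1/(R1 + R2) = 5/(18000 + 51) = 5/18050 = 0.000277 A
V_R2 = I × R2 = V1 × R2/(R1 + R2) = 5 × 51/18050 = 0.01413 V

Final answer: 0.01413 V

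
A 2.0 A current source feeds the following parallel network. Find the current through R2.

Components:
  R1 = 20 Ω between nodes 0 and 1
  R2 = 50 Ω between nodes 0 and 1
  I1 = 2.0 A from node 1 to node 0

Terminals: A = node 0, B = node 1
All resistors sit directly between nodes 0 and 1, so they are in parallel and share one voltage V; the full source current 2 A splits among them.
1/R_par = 1/20 + 1/50 = 0.07 S  =>  R_par = 14.29 Ω
V = I × R_par = 2 × 14.29 = 28.57 V
I_R2 = V/R2 = 28.57/50 = 0.5714 A

Final answer: 0.5714 A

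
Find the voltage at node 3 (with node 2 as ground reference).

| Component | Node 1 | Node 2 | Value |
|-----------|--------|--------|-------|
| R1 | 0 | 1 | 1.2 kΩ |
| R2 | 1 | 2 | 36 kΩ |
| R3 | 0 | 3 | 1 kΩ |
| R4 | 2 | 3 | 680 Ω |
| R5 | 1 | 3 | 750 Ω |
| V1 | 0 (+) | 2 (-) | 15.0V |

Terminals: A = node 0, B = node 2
Nodal analysis, taking node 2 as the 0 V reference.
Source V1 fixes V_0 = 15 V.
KCL at each unknown node (sum of currents leaving = 0; resistances in Ω):
  Node 1: (V_1 - 15)/1200 + (V_1 - 0)/36000 + (V_1 - V_3)/750 = 0
  Node 3: (V_3 - 15)/1000 + (V_3 - 0)/680 + (V_3 - V_1)/750 = 0
Collecting terms (coefficients in siemens):
  0.002194·V_1 - 0.001333·V_3 = 0.0125
  0.003804·V_3 - 0.001333·V_1 = 0.015
Determinant D = (0.002194)(0.003804) - (-0.001333)(-0.001333) = 0.00000657
V_1 = [(0.0125)(0.003804) - (-0.001333)(0.015)]/D = 10.28 V
V_3 = [(0.002194)(0.015) - (0.0125)(-0.001333)]/D = 7.547 V
The requested potential is V_3 = 7.547 V.

Final answer: V_3 = 7.547 V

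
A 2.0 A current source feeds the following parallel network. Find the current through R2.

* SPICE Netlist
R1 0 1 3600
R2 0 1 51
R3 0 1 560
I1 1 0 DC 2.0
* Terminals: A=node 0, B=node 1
All resistors sit directly between nodes 0 and 1, so they are in parallel and share one voltage V; the full source current 2 A splits among them.
1/R_par = 1/3600 + 1/51 + 1/560 = 0.02167 S  =>  R_par = 46.14 Ω
V = I × R_par = 2 × 46.14 = 92.29 V
I_R2 = V/R2 = 92.29/51 = 1.81 A

Final answer: 1.81 A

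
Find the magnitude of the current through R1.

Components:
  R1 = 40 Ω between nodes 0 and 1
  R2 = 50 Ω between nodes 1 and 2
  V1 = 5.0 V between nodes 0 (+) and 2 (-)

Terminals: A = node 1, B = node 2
Nodal analysis, taking node 2 as the 0 V reference.
Source V1 fixes V_0 = 5 V.
KCL at each unknown node (sum of currents leaving = 0; resistances in Ω):
  Node 1: (V_1 - 5)/40 + (V_1 - 0)/50 = 0
Collecting terms: 0.045 × V_1 = 0.125  =>  V_1 = 2.778 V
I_R1 = (V_0 - V_1)/R1 = (5 - 2.778)/40 = 0.05556 A
|I_R1| = 0.05556 A

Final answer: |I_R1| = 0.05556 A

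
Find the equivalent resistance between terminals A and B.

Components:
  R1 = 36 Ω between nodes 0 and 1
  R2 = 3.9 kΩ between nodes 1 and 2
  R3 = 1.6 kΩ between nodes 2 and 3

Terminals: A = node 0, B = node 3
Reduce the network between node 0 (A) and node 3 (B) by series/parallel combination:
  Rs1 = R1 + R2 (series, joined only at node 1) = 36 + 3900 = 3936 Ω
  Rs2 = R3 + Rs1 (series, joined only at node 2) = 1600 + 3936 = 5536 Ω
R_eq = 5.536 kΩ

Final answer: 5.536 kΩ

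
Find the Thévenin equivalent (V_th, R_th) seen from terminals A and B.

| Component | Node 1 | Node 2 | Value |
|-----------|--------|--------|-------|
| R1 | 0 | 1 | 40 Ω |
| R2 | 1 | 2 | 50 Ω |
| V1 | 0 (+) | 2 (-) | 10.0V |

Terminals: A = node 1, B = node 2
Step 1 — V_th is the open-circuit voltage V_A - V_B (nothing connected across the terminals).
Nodal analysis, taking node 2 as the 0 V reference.
Source V1 fixes V_0 = 10 V.
KCL at each unknown node (sum of currents leaving = 0; resistances in Ω):
  Node 1: (V_1 - 10)/40 + (V_1 - 0)/50 = 0
Collecting terms: 0.045 × V_1 = 0.25  =>  V_1 = 5.556 V
V_th = V_1 - V_2 = 5.556 - 0 = 5.556 V
Step 2 — R_th: zero the source — replace V1 by a short circuit (node 2 merges into node 0) — and find the resistance seen between A (node 1) and B (node 0).
Reduce the network between node 1 (A) and node 0 (B) by series/parallel combination:
  Rp1 = R1 ‖ R2 (parallel, both between nodes 0 and 1) = 1/(1/40 + 1/50) = 22.22 Ω
R_th = 22.22 Ω

Final answer: V_th = 5.556 V, R_th = 22.22 Ω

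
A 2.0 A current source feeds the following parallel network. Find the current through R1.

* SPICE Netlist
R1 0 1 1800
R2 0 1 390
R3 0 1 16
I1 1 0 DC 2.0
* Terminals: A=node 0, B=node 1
All resistors sit directly between nodes 0 and 1, so they are in parallel and share one voltage V; the full source current 2 A splits among them.
1/R_par = 1/1800 + 1/390 + 1/16 = 0.06562 S  =>  R_par = 15.24 Ω
V = I × R_par = 2 × 15.24 = 30.48 V
I_R1 = V/R1 = 30.48/1800 = 0.01693 A

Final answer: 0.01693 A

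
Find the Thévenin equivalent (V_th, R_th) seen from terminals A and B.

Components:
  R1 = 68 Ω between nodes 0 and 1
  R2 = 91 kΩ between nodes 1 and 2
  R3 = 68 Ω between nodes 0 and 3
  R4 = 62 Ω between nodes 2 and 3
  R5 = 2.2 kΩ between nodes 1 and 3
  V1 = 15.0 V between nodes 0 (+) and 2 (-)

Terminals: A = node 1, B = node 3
Step 1 — V_th is the open-circuit voltage V_A - V_B (nothing connected across the terminals).
Nodal analysis, taking node 2 as the 0 V reference.
Source V1 fixes V_0 = 15 V.
KCL at each unknown node (sum of currents leaving = 0; resistances in Ω):
  Node 1: (V_1 - 15)/68 + (V_1 - 0)/91000 + (V_1 - V_3)/2200 = 0
  Node 3: (V_3 - 15)/68 + (V_3 - 0)/62 + (V_3 - V_1)/2200 = 0
Collecting terms (coefficients in siemens):
  0.01517·V_1 - 0.0004545·V_3 = 0.2206
  0.03129·V_3 - 0.0004545·V_1 = 0.2206
Determinant D = (0.01517)(0.03129) - (-0.0004545)(-0.0004545) = 0.0004745
V_1 = [(0.2206)(0.03129) - (-0.0004545)(0.2206)]/D = 14.76 V
V_3 = [(0.01517)(0.2206) - (0.2206)(-0.0004545)]/D = 7.264 V
V_th = V_1 - V_3 = 14.76 - 7.264 = 7.493 V
Step 2 — R_th: zero the source — replace V1 by a short circuit (node 2 merges into node 0) — and find the resistance seen between A (node 1) and B (node 3).
Reduce the network between node 1 (A) and node 3 (B) by series/parallel combination:
  Rp1 = R1 ‖ R2 (parallel, both between nodes 0 and 1) = 1/(1/68 + 1/91000) = 67.95 Ω
  Rp2 = R3 ‖ R4 (parallel, both between nodes 0 and 3) = 1/(1/68 + 1/62) = 32.43 Ω
  Rs1 = Rp1 + Rp2 (series, joined only at node 0) = 67.95 + 32.43 = 100.4 Ω
  Rp3 = R5 ‖ Rs1 (parallel, both between nodes 1 and 3) = 1/(1/2200 + 1/100.4) = 96 Ω
R_th = 96 Ω

Final answer: V_th = 7.493 V, R_th = 96 Ω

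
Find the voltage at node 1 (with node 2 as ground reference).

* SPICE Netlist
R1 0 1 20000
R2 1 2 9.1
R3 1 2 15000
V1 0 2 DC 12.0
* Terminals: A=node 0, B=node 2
Nodal analysis, taking node 2 as the 0 V reference.
Source V1 fixes V_0 = 12 V.
KCL at each unknown node (sum of currents leaving = 0; resistances in Ω):
  Node 1: (V_1 - 12)/20000 + (V_1 - 0)/9.1 + (V_1 - 0)/15000 = 0
Collecting terms: 0.11 × V_1 = 0.0006  =>  V_1 = 0.005454 V
The requested potential is V_1 = 0.005454 V.

Final answer: V_1 = 0.005454 V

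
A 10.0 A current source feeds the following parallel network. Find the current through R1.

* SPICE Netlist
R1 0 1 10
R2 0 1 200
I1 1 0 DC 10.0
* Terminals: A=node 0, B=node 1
All resistors sit directly between nodes 0 and 1, so they are in parallel and share one voltage V; the full source current 10 A splits among them.
1/R_par = 1/10 + 1/200 = 0.105 S  =>  R_par = 9.524 Ω
V = I × R_par = 10 × 9.524 = 95.24 V
I_R1 = V/R1 = 95.24/10 = 9.524 A

Final answer: 9.524 A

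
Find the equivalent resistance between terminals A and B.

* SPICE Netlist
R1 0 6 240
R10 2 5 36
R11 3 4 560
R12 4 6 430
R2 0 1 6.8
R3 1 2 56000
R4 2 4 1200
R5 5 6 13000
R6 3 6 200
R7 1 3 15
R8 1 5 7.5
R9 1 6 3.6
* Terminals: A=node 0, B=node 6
The network is not a plain series/parallel combination. Inject a 1 A test current into terminal A (node 0) and return it from terminal B (node 6); then R_eq = V_A / (1 A).
Nodal analysis, taking node 6 as the 0 V reference.
Current source I_test pushes 1 A into node 0 and draws it out of node 6.
KCL at each unknown node (sum of currents leaving = 0; resistances in Ω):
  Node 0: (V_0 - 0)/240 + (V_0 - V_1)/6.8 - 1 = 0
  Node 1: (V_1 - V_0)/6.8 + (V_1 - V_2)/56000 + (V_1 - V_3)/15 + (V_1 - V_5)/7.5 + (V_1 - 0)/3.6 = 0
  Node 2: (V_2 - V_1)/56000 + (V_2 - V_4)/1200 + (V_2 - V_5)/36 = 0
  Node 3: (V_3 - V_1)/15 + (V_3 - 0)/200 + (V_3 - V_4)/560 = 0
  Node 4: (V_4 - V_2)/1200 + (V_4 - V_3)/560 + (V_4 - 0)/430 = 0
  Node 5: (V_5 - V_1)/7.5 + (V_5 - V_2)/36 + (V_5 - 0)/13000 = 0
Collecting terms (coefficients in siemens):
  0.1512·V_0 - 0.1471·V_1 = 1
  0.6249·V_1 - 0.1471·V_0 - 0.00001786·V_2 - 0.06667·V_3 - 0.1333·V_5 = 0
  0.02863·V_2 - 0.00001786·V_1 - 0.0008333·V_4 - 0.02778·V_5 = 0
  0.07345·V_3 - 0.06667·V_1 - 0.001786·V_4 = 0
  0.004945·V_4 - 0.0008333·V_2 - 0.001786·V_3 = 0
  0.1612·V_5 - 0.1333·V_1 - 0.02778·V_2 = 0
Solving these 6 simultaneous equations (Gaussian elimination) gives:
  V_0 = 9.9 V, V_1 = 3.381 V, V_2 = 3.319 V, V_3 = 3.109 V
  V_4 = 1.682 V, V_5 = 3.368 V
R_eq = V_0 / 1 A = 9.9 Ω

Final answer: 9.9 Ω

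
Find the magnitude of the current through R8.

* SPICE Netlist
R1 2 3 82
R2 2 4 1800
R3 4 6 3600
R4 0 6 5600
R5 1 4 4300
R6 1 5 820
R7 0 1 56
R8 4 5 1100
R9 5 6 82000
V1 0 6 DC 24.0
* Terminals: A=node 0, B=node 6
Nodal analysis, taking node 6 as the 0 V reference.
Source V1 fixes V_0 = 24 V.
KCL at each unknown node (sum of currents leaving = 0; resistances in Ω):
  Node 1: (V_1 - V_4)/4300 + (V_1 - V_5)/820 + (V_1 - 24)/56 = 0
  Node 2: (V_2 - V_3)/82 + (V_2 - V_4)/1800 = 0
  Node 3: (V_3 - V_2)/82 = 0
  Node 4: (V_4 - V_2)/1800 + (V_4 - 0)/3600 + (V_4 - V_1)/4300 + (V_4 - V_5)/1100 = 0
  Node 5: (V_5 - V_1)/820 + (V_5 - V_4)/1100 + (V_5 - 0)/82000 = 0
Collecting terms (coefficients in siemens):
  0.01931·V_1 - 0.0002326·V_4 - 0.00122·V_5 = 0.4286
  0.01275·V_2 - 0.0122·V_3 - 0.0005556·V_4 = 0
  0.0122·V_3 - 0.0122·V_2 = 0
  0.001975·V_4 - 0.0002326·V_1 - 0.0005556·V_2 - 0.0009091·V_5 = 0
  0.002141·V_5 - 0.00122·V_1 - 0.0009091·V_4 = 0
Solving these 5 simultaneous equations (Gaussian elimination) gives:
  V_1 = 23.72 V, V_2 = 17.22 V, V_3 = 17.22 V, V_4 = 17.22 V
  V_5 = 20.82 V
I_R8 = (V_4 - V_5)/R8 = (17.22 - 20.82)/1100 = -0.003274 A
|I_R8| = 0.003274 A

Final answer: |I_R8| = 0.003274 A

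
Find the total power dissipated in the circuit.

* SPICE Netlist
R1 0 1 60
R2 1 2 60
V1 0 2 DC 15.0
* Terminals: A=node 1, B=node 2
Nodal analysis, taking node 2 as the 0 V reference.
Source V1 fixes V_0 = 15 V.
KCL at each unknown node (sum of currents leaving = 0; resistances in Ω):
  Node 1: (V_1 - 15)/60 + (V_1 - 0)/60 = 0
Collecting terms: 0.03333 × V_1 = 0.25  =>  V_1 = 7.5 V
Power in each resistor, P = (ΔV)²/R:
  P_R1 = (15 - 7.5)²/60 = 0.9375 W
  P_R2 = (7.5 - 0)²/60 = 0.9375 W
P_total = P_R1 + P_R2 = 1.875 W

Final answer: 1.875 W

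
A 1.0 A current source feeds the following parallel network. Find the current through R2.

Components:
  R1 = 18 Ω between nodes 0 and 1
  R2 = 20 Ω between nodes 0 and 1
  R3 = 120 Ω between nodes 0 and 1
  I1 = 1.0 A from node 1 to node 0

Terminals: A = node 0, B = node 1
All resistors sit directly between nodes 0 and 1, so they are in parallel and share one voltage V; the full source current 1 A splits among them.
1/R_par = 1/18 + 1/20 + 1/120 = 0.1139 S  =>  R_par = 8.78 Ω
V = I × R_par = 1 × 8.78 = 8.78 V
I_R2 = V/R2 = 8.78/20 = 0.439 A

Final answer: 0.439 A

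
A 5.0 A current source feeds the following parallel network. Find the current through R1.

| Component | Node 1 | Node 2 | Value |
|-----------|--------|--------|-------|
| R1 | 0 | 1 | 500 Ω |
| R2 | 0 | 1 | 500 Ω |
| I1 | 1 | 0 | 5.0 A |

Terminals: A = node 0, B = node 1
All resistors sit directly between nodes 0 and 1, so they are in parallel and share one voltage V; the full source current 5 A splits among them.
1/R_par = 1/500 + 1/500 = 0.004 S  =>  R_par = 250 Ω
V = I × R_par = 5 × 250 = 1250 V
I_R1 = V/R1 = 1250/500 = 2.5 A

Final answer: 2.5 A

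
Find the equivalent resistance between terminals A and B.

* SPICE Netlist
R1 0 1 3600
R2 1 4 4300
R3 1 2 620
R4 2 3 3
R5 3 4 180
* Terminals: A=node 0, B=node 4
Reduce the network between node 0 (A) and node 4 (B) by series/parallel combination:
  Rs1 = R3 + R4 (series, joined only at node 2) = 620 + 3 = 623 Ω
  Rs2 = R5 + Rs1 (series, joined only at node 3) = 180 + 623 = 803 Ω
  Rp1 = R2 ‖ Rs2 (parallel, both between nodes 1 and 4) = 1/(1/4300 + 1/803) = 676.6 Ω
  Rs3 = R1 + Rp1 (series, joined only at node 1) = 3600 + 676.6 = 4277 Ω
R_eq = 4.277 kΩ

Final answer: 4.277 kΩ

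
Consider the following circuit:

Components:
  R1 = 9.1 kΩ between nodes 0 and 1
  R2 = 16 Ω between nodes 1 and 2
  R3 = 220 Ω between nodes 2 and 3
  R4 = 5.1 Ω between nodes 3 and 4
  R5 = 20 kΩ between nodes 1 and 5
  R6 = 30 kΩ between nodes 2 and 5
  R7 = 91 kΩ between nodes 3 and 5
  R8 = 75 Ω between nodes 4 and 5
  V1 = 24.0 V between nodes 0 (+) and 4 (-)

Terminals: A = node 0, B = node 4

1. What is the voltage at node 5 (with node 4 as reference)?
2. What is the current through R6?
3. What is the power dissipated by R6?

Nodal analysis, taking node 4 as the 0 V reference.
Source V1 fixes V_0 = 24 V.
KCL at each unknown node (sum of currents leaving = 0; resistances in Ω):
  Node 1: (V_1 - 24)/9100 + (V_1 - V_2)/16 + (V_1 - V_5)/20000 = 0
  Node 2: (V_2 - V_1)/16 + (V_2 - V_3)/220 + (V_2 - V_5)/30000 = 0
  Node 3: (V_3 - V_2)/220 + (V_3 - 0)/5.1 + (V_3 - V_5)/91000 = 0
  Node 5: (V_5 - V_1)/20000 + (V_5 - V_2)/30000 + (V_5 - V_3)/91000 + (V_5 - 0)/75 = 0
Collecting terms (coefficients in siemens):
  0.06266·V_1 - 0.0625·V_2 - 0.00005·V_5 = 0.002637
  0.06708·V_2 - 0.0625·V_1 - 0.004545·V_3 - 0.00003333·V_5 = 0
  0.2006·V_3 - 0.004545·V_2 - 0.00001099·V_5 = 0
  0.01343·V_5 - 0.00005·V_1 - 0.00003333·V_2 - 0.00001099·V_3 = 0
Solving these 4 simultaneous equations (Gaussian elimination) gives:
  V_1 = 0.6082 V, V_2 = 0.5676 V, V_3 = 0.01286 V, V_5 = 0.003684 V
Part 1:
  Read off the nodal solution: V_5 = 0.003684 V
Part 2:
  I_R6 = (V_2 - V_5)/R6 = (0.5676 - 0.003684)/30000 = 0.0000188 A
  Magnitude: I_R6 = 0.0000188 A
Part 3:
  I_R6 = (V_2 - V_5)/R6 = (0.5676 - 0.003684)/30000 = 0.0000188 A
  P_R6 = I_R6² × R6 = (0.0000188)² × 30000 = 0.0000106 W

Final answers:
1. V_5 = 0.003684 V
2. I_R6 = 1.88e-05 A
3. P_R6 = 1.06e-05 W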